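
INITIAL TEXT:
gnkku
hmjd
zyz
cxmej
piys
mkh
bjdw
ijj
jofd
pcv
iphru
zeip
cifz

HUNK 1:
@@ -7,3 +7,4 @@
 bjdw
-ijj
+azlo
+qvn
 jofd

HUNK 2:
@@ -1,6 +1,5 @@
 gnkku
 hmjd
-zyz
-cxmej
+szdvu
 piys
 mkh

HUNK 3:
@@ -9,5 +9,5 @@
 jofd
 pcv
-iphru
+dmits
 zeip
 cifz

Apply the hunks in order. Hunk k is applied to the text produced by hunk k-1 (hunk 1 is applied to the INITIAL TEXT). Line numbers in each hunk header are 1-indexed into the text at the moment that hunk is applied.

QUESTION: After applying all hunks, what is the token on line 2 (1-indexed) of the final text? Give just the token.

Answer: hmjd

Derivation:
Hunk 1: at line 7 remove [ijj] add [azlo,qvn] -> 14 lines: gnkku hmjd zyz cxmej piys mkh bjdw azlo qvn jofd pcv iphru zeip cifz
Hunk 2: at line 1 remove [zyz,cxmej] add [szdvu] -> 13 lines: gnkku hmjd szdvu piys mkh bjdw azlo qvn jofd pcv iphru zeip cifz
Hunk 3: at line 9 remove [iphru] add [dmits] -> 13 lines: gnkku hmjd szdvu piys mkh bjdw azlo qvn jofd pcv dmits zeip cifz
Final line 2: hmjd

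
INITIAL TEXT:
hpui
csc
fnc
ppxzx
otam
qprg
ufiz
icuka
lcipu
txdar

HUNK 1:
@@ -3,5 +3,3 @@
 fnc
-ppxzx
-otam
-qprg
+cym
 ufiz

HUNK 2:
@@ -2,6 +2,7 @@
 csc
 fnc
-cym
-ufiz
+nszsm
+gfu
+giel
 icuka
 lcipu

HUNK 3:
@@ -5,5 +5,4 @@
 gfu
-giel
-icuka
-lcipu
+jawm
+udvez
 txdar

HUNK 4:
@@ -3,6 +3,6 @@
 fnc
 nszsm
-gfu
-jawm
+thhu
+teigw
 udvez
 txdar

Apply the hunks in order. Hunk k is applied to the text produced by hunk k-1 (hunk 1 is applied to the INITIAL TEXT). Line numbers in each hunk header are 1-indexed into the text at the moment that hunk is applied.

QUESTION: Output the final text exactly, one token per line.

Answer: hpui
csc
fnc
nszsm
thhu
teigw
udvez
txdar

Derivation:
Hunk 1: at line 3 remove [ppxzx,otam,qprg] add [cym] -> 8 lines: hpui csc fnc cym ufiz icuka lcipu txdar
Hunk 2: at line 2 remove [cym,ufiz] add [nszsm,gfu,giel] -> 9 lines: hpui csc fnc nszsm gfu giel icuka lcipu txdar
Hunk 3: at line 5 remove [giel,icuka,lcipu] add [jawm,udvez] -> 8 lines: hpui csc fnc nszsm gfu jawm udvez txdar
Hunk 4: at line 3 remove [gfu,jawm] add [thhu,teigw] -> 8 lines: hpui csc fnc nszsm thhu teigw udvez txdar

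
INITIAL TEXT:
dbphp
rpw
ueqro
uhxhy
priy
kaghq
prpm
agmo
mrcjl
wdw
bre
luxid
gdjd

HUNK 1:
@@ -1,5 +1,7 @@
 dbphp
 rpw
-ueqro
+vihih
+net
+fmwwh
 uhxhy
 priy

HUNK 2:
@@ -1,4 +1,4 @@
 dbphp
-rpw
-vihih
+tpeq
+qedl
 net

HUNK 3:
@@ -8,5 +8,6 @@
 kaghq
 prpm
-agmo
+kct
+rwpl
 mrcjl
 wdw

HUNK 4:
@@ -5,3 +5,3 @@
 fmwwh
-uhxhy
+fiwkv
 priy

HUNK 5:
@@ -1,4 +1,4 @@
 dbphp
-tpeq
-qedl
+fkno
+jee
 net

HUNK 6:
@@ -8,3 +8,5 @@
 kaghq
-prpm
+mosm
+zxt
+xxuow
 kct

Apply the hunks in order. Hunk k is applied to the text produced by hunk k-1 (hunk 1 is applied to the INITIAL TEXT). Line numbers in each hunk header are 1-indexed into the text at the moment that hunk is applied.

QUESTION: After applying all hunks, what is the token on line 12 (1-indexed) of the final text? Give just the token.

Hunk 1: at line 1 remove [ueqro] add [vihih,net,fmwwh] -> 15 lines: dbphp rpw vihih net fmwwh uhxhy priy kaghq prpm agmo mrcjl wdw bre luxid gdjd
Hunk 2: at line 1 remove [rpw,vihih] add [tpeq,qedl] -> 15 lines: dbphp tpeq qedl net fmwwh uhxhy priy kaghq prpm agmo mrcjl wdw bre luxid gdjd
Hunk 3: at line 8 remove [agmo] add [kct,rwpl] -> 16 lines: dbphp tpeq qedl net fmwwh uhxhy priy kaghq prpm kct rwpl mrcjl wdw bre luxid gdjd
Hunk 4: at line 5 remove [uhxhy] add [fiwkv] -> 16 lines: dbphp tpeq qedl net fmwwh fiwkv priy kaghq prpm kct rwpl mrcjl wdw bre luxid gdjd
Hunk 5: at line 1 remove [tpeq,qedl] add [fkno,jee] -> 16 lines: dbphp fkno jee net fmwwh fiwkv priy kaghq prpm kct rwpl mrcjl wdw bre luxid gdjd
Hunk 6: at line 8 remove [prpm] add [mosm,zxt,xxuow] -> 18 lines: dbphp fkno jee net fmwwh fiwkv priy kaghq mosm zxt xxuow kct rwpl mrcjl wdw bre luxid gdjd
Final line 12: kct

Answer: kct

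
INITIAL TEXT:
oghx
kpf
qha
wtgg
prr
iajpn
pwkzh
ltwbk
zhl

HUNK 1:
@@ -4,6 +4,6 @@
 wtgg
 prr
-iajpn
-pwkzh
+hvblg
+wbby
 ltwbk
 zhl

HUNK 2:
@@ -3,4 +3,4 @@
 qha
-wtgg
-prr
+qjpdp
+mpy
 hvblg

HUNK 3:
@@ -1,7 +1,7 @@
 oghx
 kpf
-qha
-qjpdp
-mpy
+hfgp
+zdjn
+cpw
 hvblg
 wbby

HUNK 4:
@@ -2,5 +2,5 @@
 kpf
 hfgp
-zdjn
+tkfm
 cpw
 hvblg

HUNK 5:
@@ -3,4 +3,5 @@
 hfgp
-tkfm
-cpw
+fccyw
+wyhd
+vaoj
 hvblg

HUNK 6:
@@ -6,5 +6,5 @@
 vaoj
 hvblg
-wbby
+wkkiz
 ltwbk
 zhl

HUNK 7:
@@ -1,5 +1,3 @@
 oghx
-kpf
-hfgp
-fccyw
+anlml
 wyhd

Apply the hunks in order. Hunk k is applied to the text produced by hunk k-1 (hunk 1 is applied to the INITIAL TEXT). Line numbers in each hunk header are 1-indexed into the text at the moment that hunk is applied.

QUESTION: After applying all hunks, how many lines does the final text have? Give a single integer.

Answer: 8

Derivation:
Hunk 1: at line 4 remove [iajpn,pwkzh] add [hvblg,wbby] -> 9 lines: oghx kpf qha wtgg prr hvblg wbby ltwbk zhl
Hunk 2: at line 3 remove [wtgg,prr] add [qjpdp,mpy] -> 9 lines: oghx kpf qha qjpdp mpy hvblg wbby ltwbk zhl
Hunk 3: at line 1 remove [qha,qjpdp,mpy] add [hfgp,zdjn,cpw] -> 9 lines: oghx kpf hfgp zdjn cpw hvblg wbby ltwbk zhl
Hunk 4: at line 2 remove [zdjn] add [tkfm] -> 9 lines: oghx kpf hfgp tkfm cpw hvblg wbby ltwbk zhl
Hunk 5: at line 3 remove [tkfm,cpw] add [fccyw,wyhd,vaoj] -> 10 lines: oghx kpf hfgp fccyw wyhd vaoj hvblg wbby ltwbk zhl
Hunk 6: at line 6 remove [wbby] add [wkkiz] -> 10 lines: oghx kpf hfgp fccyw wyhd vaoj hvblg wkkiz ltwbk zhl
Hunk 7: at line 1 remove [kpf,hfgp,fccyw] add [anlml] -> 8 lines: oghx anlml wyhd vaoj hvblg wkkiz ltwbk zhl
Final line count: 8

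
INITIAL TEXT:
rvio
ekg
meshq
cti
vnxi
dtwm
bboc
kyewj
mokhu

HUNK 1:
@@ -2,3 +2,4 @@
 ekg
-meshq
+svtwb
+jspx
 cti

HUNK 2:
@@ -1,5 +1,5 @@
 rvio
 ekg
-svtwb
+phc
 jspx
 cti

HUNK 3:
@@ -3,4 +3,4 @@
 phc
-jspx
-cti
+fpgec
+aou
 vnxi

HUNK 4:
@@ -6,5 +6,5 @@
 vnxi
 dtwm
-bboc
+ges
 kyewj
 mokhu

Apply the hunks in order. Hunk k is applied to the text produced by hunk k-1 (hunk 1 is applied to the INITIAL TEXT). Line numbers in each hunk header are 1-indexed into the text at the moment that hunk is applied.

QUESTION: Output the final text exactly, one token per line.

Answer: rvio
ekg
phc
fpgec
aou
vnxi
dtwm
ges
kyewj
mokhu

Derivation:
Hunk 1: at line 2 remove [meshq] add [svtwb,jspx] -> 10 lines: rvio ekg svtwb jspx cti vnxi dtwm bboc kyewj mokhu
Hunk 2: at line 1 remove [svtwb] add [phc] -> 10 lines: rvio ekg phc jspx cti vnxi dtwm bboc kyewj mokhu
Hunk 3: at line 3 remove [jspx,cti] add [fpgec,aou] -> 10 lines: rvio ekg phc fpgec aou vnxi dtwm bboc kyewj mokhu
Hunk 4: at line 6 remove [bboc] add [ges] -> 10 lines: rvio ekg phc fpgec aou vnxi dtwm ges kyewj mokhu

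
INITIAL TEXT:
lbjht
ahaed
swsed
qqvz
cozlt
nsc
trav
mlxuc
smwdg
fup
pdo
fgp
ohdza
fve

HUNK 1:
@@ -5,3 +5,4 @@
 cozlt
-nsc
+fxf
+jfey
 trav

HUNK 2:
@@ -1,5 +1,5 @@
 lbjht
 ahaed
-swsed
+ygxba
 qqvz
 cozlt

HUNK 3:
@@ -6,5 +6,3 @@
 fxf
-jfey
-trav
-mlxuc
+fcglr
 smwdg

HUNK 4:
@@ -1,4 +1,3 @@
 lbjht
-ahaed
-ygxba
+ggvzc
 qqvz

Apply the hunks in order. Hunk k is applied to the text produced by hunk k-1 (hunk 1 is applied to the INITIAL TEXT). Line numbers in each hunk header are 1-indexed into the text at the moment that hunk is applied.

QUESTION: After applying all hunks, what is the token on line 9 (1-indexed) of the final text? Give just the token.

Answer: pdo

Derivation:
Hunk 1: at line 5 remove [nsc] add [fxf,jfey] -> 15 lines: lbjht ahaed swsed qqvz cozlt fxf jfey trav mlxuc smwdg fup pdo fgp ohdza fve
Hunk 2: at line 1 remove [swsed] add [ygxba] -> 15 lines: lbjht ahaed ygxba qqvz cozlt fxf jfey trav mlxuc smwdg fup pdo fgp ohdza fve
Hunk 3: at line 6 remove [jfey,trav,mlxuc] add [fcglr] -> 13 lines: lbjht ahaed ygxba qqvz cozlt fxf fcglr smwdg fup pdo fgp ohdza fve
Hunk 4: at line 1 remove [ahaed,ygxba] add [ggvzc] -> 12 lines: lbjht ggvzc qqvz cozlt fxf fcglr smwdg fup pdo fgp ohdza fve
Final line 9: pdo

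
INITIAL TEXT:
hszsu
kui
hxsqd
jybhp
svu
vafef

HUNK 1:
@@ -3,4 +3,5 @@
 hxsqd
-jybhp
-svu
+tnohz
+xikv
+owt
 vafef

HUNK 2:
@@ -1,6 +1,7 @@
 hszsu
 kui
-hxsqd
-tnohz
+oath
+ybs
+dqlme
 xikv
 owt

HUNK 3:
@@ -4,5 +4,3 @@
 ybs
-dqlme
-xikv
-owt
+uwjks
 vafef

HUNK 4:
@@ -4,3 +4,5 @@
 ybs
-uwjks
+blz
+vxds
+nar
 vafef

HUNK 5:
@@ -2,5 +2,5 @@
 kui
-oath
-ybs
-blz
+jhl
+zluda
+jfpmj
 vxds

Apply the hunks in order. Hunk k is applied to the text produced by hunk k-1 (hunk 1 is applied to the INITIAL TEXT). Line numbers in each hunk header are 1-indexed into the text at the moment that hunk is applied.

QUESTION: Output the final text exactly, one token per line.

Hunk 1: at line 3 remove [jybhp,svu] add [tnohz,xikv,owt] -> 7 lines: hszsu kui hxsqd tnohz xikv owt vafef
Hunk 2: at line 1 remove [hxsqd,tnohz] add [oath,ybs,dqlme] -> 8 lines: hszsu kui oath ybs dqlme xikv owt vafef
Hunk 3: at line 4 remove [dqlme,xikv,owt] add [uwjks] -> 6 lines: hszsu kui oath ybs uwjks vafef
Hunk 4: at line 4 remove [uwjks] add [blz,vxds,nar] -> 8 lines: hszsu kui oath ybs blz vxds nar vafef
Hunk 5: at line 2 remove [oath,ybs,blz] add [jhl,zluda,jfpmj] -> 8 lines: hszsu kui jhl zluda jfpmj vxds nar vafef

Answer: hszsu
kui
jhl
zluda
jfpmj
vxds
nar
vafef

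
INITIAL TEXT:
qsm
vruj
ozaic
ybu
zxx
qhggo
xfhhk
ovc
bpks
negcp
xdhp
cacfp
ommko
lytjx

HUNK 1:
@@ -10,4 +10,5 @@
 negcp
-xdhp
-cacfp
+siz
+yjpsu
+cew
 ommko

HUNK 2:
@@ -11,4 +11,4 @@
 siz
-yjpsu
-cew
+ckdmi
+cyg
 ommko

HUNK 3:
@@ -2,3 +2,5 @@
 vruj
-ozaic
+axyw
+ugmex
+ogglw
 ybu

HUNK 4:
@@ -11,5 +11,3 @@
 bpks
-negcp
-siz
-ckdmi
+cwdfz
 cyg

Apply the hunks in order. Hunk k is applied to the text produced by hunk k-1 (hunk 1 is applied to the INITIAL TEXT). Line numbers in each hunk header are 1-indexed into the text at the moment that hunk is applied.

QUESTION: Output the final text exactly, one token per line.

Hunk 1: at line 10 remove [xdhp,cacfp] add [siz,yjpsu,cew] -> 15 lines: qsm vruj ozaic ybu zxx qhggo xfhhk ovc bpks negcp siz yjpsu cew ommko lytjx
Hunk 2: at line 11 remove [yjpsu,cew] add [ckdmi,cyg] -> 15 lines: qsm vruj ozaic ybu zxx qhggo xfhhk ovc bpks negcp siz ckdmi cyg ommko lytjx
Hunk 3: at line 2 remove [ozaic] add [axyw,ugmex,ogglw] -> 17 lines: qsm vruj axyw ugmex ogglw ybu zxx qhggo xfhhk ovc bpks negcp siz ckdmi cyg ommko lytjx
Hunk 4: at line 11 remove [negcp,siz,ckdmi] add [cwdfz] -> 15 lines: qsm vruj axyw ugmex ogglw ybu zxx qhggo xfhhk ovc bpks cwdfz cyg ommko lytjx

Answer: qsm
vruj
axyw
ugmex
ogglw
ybu
zxx
qhggo
xfhhk
ovc
bpks
cwdfz
cyg
ommko
lytjx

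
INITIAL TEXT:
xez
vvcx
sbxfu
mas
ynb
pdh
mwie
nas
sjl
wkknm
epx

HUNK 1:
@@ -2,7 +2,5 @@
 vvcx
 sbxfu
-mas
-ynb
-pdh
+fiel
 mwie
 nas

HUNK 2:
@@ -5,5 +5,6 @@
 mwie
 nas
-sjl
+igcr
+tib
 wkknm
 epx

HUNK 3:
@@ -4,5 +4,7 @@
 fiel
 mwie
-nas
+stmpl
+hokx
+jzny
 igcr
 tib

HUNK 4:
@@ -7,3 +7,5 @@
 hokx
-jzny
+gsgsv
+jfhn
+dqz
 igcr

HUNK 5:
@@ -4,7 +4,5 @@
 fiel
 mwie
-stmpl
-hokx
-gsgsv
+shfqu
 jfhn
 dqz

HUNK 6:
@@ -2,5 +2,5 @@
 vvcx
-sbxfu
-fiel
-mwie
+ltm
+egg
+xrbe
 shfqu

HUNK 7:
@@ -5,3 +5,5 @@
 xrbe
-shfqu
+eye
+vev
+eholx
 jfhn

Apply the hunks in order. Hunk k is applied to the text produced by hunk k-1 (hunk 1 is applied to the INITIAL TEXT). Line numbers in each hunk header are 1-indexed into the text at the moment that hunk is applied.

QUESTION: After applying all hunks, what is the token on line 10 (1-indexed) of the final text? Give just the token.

Hunk 1: at line 2 remove [mas,ynb,pdh] add [fiel] -> 9 lines: xez vvcx sbxfu fiel mwie nas sjl wkknm epx
Hunk 2: at line 5 remove [sjl] add [igcr,tib] -> 10 lines: xez vvcx sbxfu fiel mwie nas igcr tib wkknm epx
Hunk 3: at line 4 remove [nas] add [stmpl,hokx,jzny] -> 12 lines: xez vvcx sbxfu fiel mwie stmpl hokx jzny igcr tib wkknm epx
Hunk 4: at line 7 remove [jzny] add [gsgsv,jfhn,dqz] -> 14 lines: xez vvcx sbxfu fiel mwie stmpl hokx gsgsv jfhn dqz igcr tib wkknm epx
Hunk 5: at line 4 remove [stmpl,hokx,gsgsv] add [shfqu] -> 12 lines: xez vvcx sbxfu fiel mwie shfqu jfhn dqz igcr tib wkknm epx
Hunk 6: at line 2 remove [sbxfu,fiel,mwie] add [ltm,egg,xrbe] -> 12 lines: xez vvcx ltm egg xrbe shfqu jfhn dqz igcr tib wkknm epx
Hunk 7: at line 5 remove [shfqu] add [eye,vev,eholx] -> 14 lines: xez vvcx ltm egg xrbe eye vev eholx jfhn dqz igcr tib wkknm epx
Final line 10: dqz

Answer: dqz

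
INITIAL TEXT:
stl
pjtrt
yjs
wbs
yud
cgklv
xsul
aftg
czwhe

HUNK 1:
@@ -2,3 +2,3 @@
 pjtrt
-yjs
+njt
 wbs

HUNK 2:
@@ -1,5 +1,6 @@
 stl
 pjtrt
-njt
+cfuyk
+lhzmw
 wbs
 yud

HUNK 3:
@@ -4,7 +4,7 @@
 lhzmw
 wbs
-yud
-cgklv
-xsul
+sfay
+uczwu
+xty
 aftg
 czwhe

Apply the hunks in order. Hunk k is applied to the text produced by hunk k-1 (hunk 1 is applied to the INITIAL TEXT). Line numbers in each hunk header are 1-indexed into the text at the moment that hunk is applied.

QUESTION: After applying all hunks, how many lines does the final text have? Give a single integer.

Answer: 10

Derivation:
Hunk 1: at line 2 remove [yjs] add [njt] -> 9 lines: stl pjtrt njt wbs yud cgklv xsul aftg czwhe
Hunk 2: at line 1 remove [njt] add [cfuyk,lhzmw] -> 10 lines: stl pjtrt cfuyk lhzmw wbs yud cgklv xsul aftg czwhe
Hunk 3: at line 4 remove [yud,cgklv,xsul] add [sfay,uczwu,xty] -> 10 lines: stl pjtrt cfuyk lhzmw wbs sfay uczwu xty aftg czwhe
Final line count: 10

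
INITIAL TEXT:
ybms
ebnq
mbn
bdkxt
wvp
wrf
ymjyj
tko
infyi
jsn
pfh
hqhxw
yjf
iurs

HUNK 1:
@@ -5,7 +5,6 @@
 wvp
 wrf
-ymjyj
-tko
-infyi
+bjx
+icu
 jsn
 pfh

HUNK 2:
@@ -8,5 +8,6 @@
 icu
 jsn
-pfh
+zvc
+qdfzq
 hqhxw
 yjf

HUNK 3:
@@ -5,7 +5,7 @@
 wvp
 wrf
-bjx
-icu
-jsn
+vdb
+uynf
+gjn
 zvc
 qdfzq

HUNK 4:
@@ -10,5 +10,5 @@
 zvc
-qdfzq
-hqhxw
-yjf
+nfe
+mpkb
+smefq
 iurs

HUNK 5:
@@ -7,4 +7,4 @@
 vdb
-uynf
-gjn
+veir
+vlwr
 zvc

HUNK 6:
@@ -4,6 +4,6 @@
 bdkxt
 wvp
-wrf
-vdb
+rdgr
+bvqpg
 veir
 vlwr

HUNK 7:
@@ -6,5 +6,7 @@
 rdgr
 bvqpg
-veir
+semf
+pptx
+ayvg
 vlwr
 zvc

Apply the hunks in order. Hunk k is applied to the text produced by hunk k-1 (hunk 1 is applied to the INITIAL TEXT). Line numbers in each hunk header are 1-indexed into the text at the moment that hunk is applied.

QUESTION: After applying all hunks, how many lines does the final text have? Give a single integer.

Hunk 1: at line 5 remove [ymjyj,tko,infyi] add [bjx,icu] -> 13 lines: ybms ebnq mbn bdkxt wvp wrf bjx icu jsn pfh hqhxw yjf iurs
Hunk 2: at line 8 remove [pfh] add [zvc,qdfzq] -> 14 lines: ybms ebnq mbn bdkxt wvp wrf bjx icu jsn zvc qdfzq hqhxw yjf iurs
Hunk 3: at line 5 remove [bjx,icu,jsn] add [vdb,uynf,gjn] -> 14 lines: ybms ebnq mbn bdkxt wvp wrf vdb uynf gjn zvc qdfzq hqhxw yjf iurs
Hunk 4: at line 10 remove [qdfzq,hqhxw,yjf] add [nfe,mpkb,smefq] -> 14 lines: ybms ebnq mbn bdkxt wvp wrf vdb uynf gjn zvc nfe mpkb smefq iurs
Hunk 5: at line 7 remove [uynf,gjn] add [veir,vlwr] -> 14 lines: ybms ebnq mbn bdkxt wvp wrf vdb veir vlwr zvc nfe mpkb smefq iurs
Hunk 6: at line 4 remove [wrf,vdb] add [rdgr,bvqpg] -> 14 lines: ybms ebnq mbn bdkxt wvp rdgr bvqpg veir vlwr zvc nfe mpkb smefq iurs
Hunk 7: at line 6 remove [veir] add [semf,pptx,ayvg] -> 16 lines: ybms ebnq mbn bdkxt wvp rdgr bvqpg semf pptx ayvg vlwr zvc nfe mpkb smefq iurs
Final line count: 16

Answer: 16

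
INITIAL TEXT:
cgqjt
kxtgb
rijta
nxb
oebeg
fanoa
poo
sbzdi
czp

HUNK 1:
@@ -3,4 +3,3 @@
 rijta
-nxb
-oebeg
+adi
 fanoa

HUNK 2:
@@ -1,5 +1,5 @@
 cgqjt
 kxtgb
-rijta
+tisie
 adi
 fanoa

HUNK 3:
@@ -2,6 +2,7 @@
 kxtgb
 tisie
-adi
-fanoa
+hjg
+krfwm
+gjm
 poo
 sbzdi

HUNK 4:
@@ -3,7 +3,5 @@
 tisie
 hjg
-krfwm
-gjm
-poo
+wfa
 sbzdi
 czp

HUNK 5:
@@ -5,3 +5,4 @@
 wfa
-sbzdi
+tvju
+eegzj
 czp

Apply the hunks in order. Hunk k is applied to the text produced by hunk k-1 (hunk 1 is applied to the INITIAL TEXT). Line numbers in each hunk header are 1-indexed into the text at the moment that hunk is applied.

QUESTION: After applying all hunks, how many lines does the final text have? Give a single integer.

Answer: 8

Derivation:
Hunk 1: at line 3 remove [nxb,oebeg] add [adi] -> 8 lines: cgqjt kxtgb rijta adi fanoa poo sbzdi czp
Hunk 2: at line 1 remove [rijta] add [tisie] -> 8 lines: cgqjt kxtgb tisie adi fanoa poo sbzdi czp
Hunk 3: at line 2 remove [adi,fanoa] add [hjg,krfwm,gjm] -> 9 lines: cgqjt kxtgb tisie hjg krfwm gjm poo sbzdi czp
Hunk 4: at line 3 remove [krfwm,gjm,poo] add [wfa] -> 7 lines: cgqjt kxtgb tisie hjg wfa sbzdi czp
Hunk 5: at line 5 remove [sbzdi] add [tvju,eegzj] -> 8 lines: cgqjt kxtgb tisie hjg wfa tvju eegzj czp
Final line count: 8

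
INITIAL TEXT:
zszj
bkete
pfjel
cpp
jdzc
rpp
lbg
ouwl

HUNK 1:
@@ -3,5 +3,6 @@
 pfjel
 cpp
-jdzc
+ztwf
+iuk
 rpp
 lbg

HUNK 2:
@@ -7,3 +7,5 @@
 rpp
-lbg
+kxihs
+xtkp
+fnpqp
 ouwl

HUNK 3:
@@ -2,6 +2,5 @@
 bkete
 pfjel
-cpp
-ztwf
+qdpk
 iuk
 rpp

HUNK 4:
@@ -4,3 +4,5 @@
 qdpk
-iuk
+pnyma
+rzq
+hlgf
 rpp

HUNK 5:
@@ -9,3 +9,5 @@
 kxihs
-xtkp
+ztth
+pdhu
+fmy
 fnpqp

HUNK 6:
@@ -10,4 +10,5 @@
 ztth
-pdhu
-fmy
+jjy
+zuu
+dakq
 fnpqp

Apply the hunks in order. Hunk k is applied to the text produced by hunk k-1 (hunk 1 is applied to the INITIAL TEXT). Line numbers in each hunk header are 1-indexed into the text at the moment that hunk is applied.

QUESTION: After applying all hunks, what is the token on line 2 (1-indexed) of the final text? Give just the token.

Answer: bkete

Derivation:
Hunk 1: at line 3 remove [jdzc] add [ztwf,iuk] -> 9 lines: zszj bkete pfjel cpp ztwf iuk rpp lbg ouwl
Hunk 2: at line 7 remove [lbg] add [kxihs,xtkp,fnpqp] -> 11 lines: zszj bkete pfjel cpp ztwf iuk rpp kxihs xtkp fnpqp ouwl
Hunk 3: at line 2 remove [cpp,ztwf] add [qdpk] -> 10 lines: zszj bkete pfjel qdpk iuk rpp kxihs xtkp fnpqp ouwl
Hunk 4: at line 4 remove [iuk] add [pnyma,rzq,hlgf] -> 12 lines: zszj bkete pfjel qdpk pnyma rzq hlgf rpp kxihs xtkp fnpqp ouwl
Hunk 5: at line 9 remove [xtkp] add [ztth,pdhu,fmy] -> 14 lines: zszj bkete pfjel qdpk pnyma rzq hlgf rpp kxihs ztth pdhu fmy fnpqp ouwl
Hunk 6: at line 10 remove [pdhu,fmy] add [jjy,zuu,dakq] -> 15 lines: zszj bkete pfjel qdpk pnyma rzq hlgf rpp kxihs ztth jjy zuu dakq fnpqp ouwl
Final line 2: bkete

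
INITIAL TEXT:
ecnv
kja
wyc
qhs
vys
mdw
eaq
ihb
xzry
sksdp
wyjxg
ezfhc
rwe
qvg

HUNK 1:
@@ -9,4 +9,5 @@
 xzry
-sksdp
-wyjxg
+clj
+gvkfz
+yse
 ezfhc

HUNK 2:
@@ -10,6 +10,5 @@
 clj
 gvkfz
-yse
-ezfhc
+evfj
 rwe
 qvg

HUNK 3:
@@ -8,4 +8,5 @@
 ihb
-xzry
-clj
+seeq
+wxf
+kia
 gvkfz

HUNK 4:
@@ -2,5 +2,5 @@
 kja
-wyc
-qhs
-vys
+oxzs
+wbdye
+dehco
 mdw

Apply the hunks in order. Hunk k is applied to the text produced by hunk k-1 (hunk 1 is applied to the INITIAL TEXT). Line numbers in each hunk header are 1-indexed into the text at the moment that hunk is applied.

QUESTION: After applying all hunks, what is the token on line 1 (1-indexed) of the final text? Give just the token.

Hunk 1: at line 9 remove [sksdp,wyjxg] add [clj,gvkfz,yse] -> 15 lines: ecnv kja wyc qhs vys mdw eaq ihb xzry clj gvkfz yse ezfhc rwe qvg
Hunk 2: at line 10 remove [yse,ezfhc] add [evfj] -> 14 lines: ecnv kja wyc qhs vys mdw eaq ihb xzry clj gvkfz evfj rwe qvg
Hunk 3: at line 8 remove [xzry,clj] add [seeq,wxf,kia] -> 15 lines: ecnv kja wyc qhs vys mdw eaq ihb seeq wxf kia gvkfz evfj rwe qvg
Hunk 4: at line 2 remove [wyc,qhs,vys] add [oxzs,wbdye,dehco] -> 15 lines: ecnv kja oxzs wbdye dehco mdw eaq ihb seeq wxf kia gvkfz evfj rwe qvg
Final line 1: ecnv

Answer: ecnv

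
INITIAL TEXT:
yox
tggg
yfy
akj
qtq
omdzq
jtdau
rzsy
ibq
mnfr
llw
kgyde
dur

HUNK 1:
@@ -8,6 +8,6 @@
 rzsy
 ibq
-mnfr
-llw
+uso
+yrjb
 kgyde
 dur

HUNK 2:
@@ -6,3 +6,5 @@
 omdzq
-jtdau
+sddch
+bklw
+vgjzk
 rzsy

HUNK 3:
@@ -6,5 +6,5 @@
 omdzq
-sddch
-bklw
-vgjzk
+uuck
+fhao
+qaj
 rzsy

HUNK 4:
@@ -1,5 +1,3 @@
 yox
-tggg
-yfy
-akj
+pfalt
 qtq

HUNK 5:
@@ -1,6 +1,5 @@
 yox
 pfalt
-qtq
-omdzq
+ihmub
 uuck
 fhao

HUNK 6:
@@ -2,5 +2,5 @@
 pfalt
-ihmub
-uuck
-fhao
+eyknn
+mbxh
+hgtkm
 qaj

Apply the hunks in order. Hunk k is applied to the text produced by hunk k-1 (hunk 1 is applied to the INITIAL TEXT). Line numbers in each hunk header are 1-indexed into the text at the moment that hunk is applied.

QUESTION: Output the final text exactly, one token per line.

Hunk 1: at line 8 remove [mnfr,llw] add [uso,yrjb] -> 13 lines: yox tggg yfy akj qtq omdzq jtdau rzsy ibq uso yrjb kgyde dur
Hunk 2: at line 6 remove [jtdau] add [sddch,bklw,vgjzk] -> 15 lines: yox tggg yfy akj qtq omdzq sddch bklw vgjzk rzsy ibq uso yrjb kgyde dur
Hunk 3: at line 6 remove [sddch,bklw,vgjzk] add [uuck,fhao,qaj] -> 15 lines: yox tggg yfy akj qtq omdzq uuck fhao qaj rzsy ibq uso yrjb kgyde dur
Hunk 4: at line 1 remove [tggg,yfy,akj] add [pfalt] -> 13 lines: yox pfalt qtq omdzq uuck fhao qaj rzsy ibq uso yrjb kgyde dur
Hunk 5: at line 1 remove [qtq,omdzq] add [ihmub] -> 12 lines: yox pfalt ihmub uuck fhao qaj rzsy ibq uso yrjb kgyde dur
Hunk 6: at line 2 remove [ihmub,uuck,fhao] add [eyknn,mbxh,hgtkm] -> 12 lines: yox pfalt eyknn mbxh hgtkm qaj rzsy ibq uso yrjb kgyde dur

Answer: yox
pfalt
eyknn
mbxh
hgtkm
qaj
rzsy
ibq
uso
yrjb
kgyde
dur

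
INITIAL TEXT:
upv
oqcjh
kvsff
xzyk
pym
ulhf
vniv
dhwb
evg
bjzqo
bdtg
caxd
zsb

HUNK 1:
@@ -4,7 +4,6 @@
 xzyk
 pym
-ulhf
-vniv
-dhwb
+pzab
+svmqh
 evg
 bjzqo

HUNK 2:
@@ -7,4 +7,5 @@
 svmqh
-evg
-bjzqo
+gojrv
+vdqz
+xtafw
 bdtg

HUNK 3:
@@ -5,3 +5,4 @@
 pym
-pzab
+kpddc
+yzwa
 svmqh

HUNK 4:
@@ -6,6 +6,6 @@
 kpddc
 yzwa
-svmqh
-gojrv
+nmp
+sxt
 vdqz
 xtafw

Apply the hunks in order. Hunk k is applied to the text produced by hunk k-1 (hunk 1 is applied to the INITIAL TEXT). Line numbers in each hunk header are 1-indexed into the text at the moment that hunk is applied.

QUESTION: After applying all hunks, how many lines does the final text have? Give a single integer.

Hunk 1: at line 4 remove [ulhf,vniv,dhwb] add [pzab,svmqh] -> 12 lines: upv oqcjh kvsff xzyk pym pzab svmqh evg bjzqo bdtg caxd zsb
Hunk 2: at line 7 remove [evg,bjzqo] add [gojrv,vdqz,xtafw] -> 13 lines: upv oqcjh kvsff xzyk pym pzab svmqh gojrv vdqz xtafw bdtg caxd zsb
Hunk 3: at line 5 remove [pzab] add [kpddc,yzwa] -> 14 lines: upv oqcjh kvsff xzyk pym kpddc yzwa svmqh gojrv vdqz xtafw bdtg caxd zsb
Hunk 4: at line 6 remove [svmqh,gojrv] add [nmp,sxt] -> 14 lines: upv oqcjh kvsff xzyk pym kpddc yzwa nmp sxt vdqz xtafw bdtg caxd zsb
Final line count: 14

Answer: 14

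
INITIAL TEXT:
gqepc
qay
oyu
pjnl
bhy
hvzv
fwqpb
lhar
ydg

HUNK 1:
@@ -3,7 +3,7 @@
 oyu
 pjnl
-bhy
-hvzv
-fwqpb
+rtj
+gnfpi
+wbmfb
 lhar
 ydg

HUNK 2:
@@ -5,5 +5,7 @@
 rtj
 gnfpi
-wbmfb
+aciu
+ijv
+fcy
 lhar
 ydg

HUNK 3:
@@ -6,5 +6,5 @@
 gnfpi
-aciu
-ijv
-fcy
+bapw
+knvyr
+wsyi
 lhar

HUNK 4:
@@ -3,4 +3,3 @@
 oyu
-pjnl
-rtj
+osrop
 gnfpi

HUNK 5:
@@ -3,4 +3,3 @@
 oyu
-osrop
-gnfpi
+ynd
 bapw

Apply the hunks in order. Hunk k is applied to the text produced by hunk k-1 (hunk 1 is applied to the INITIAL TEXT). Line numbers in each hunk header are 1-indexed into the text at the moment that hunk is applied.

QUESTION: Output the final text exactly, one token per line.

Answer: gqepc
qay
oyu
ynd
bapw
knvyr
wsyi
lhar
ydg

Derivation:
Hunk 1: at line 3 remove [bhy,hvzv,fwqpb] add [rtj,gnfpi,wbmfb] -> 9 lines: gqepc qay oyu pjnl rtj gnfpi wbmfb lhar ydg
Hunk 2: at line 5 remove [wbmfb] add [aciu,ijv,fcy] -> 11 lines: gqepc qay oyu pjnl rtj gnfpi aciu ijv fcy lhar ydg
Hunk 3: at line 6 remove [aciu,ijv,fcy] add [bapw,knvyr,wsyi] -> 11 lines: gqepc qay oyu pjnl rtj gnfpi bapw knvyr wsyi lhar ydg
Hunk 4: at line 3 remove [pjnl,rtj] add [osrop] -> 10 lines: gqepc qay oyu osrop gnfpi bapw knvyr wsyi lhar ydg
Hunk 5: at line 3 remove [osrop,gnfpi] add [ynd] -> 9 lines: gqepc qay oyu ynd bapw knvyr wsyi lhar ydg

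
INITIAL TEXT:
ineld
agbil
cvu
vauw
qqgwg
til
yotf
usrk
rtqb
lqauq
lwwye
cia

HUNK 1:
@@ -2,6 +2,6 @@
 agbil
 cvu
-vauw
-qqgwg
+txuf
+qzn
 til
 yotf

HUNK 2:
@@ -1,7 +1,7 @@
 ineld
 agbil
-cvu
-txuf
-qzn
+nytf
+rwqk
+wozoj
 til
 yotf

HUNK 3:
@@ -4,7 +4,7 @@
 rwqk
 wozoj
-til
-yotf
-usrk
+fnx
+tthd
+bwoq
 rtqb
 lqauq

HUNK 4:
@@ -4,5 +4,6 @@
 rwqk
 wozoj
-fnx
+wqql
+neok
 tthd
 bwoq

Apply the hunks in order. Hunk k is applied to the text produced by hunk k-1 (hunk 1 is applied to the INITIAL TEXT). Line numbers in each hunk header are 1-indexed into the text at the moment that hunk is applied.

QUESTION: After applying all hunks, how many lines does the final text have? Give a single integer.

Answer: 13

Derivation:
Hunk 1: at line 2 remove [vauw,qqgwg] add [txuf,qzn] -> 12 lines: ineld agbil cvu txuf qzn til yotf usrk rtqb lqauq lwwye cia
Hunk 2: at line 1 remove [cvu,txuf,qzn] add [nytf,rwqk,wozoj] -> 12 lines: ineld agbil nytf rwqk wozoj til yotf usrk rtqb lqauq lwwye cia
Hunk 3: at line 4 remove [til,yotf,usrk] add [fnx,tthd,bwoq] -> 12 lines: ineld agbil nytf rwqk wozoj fnx tthd bwoq rtqb lqauq lwwye cia
Hunk 4: at line 4 remove [fnx] add [wqql,neok] -> 13 lines: ineld agbil nytf rwqk wozoj wqql neok tthd bwoq rtqb lqauq lwwye cia
Final line count: 13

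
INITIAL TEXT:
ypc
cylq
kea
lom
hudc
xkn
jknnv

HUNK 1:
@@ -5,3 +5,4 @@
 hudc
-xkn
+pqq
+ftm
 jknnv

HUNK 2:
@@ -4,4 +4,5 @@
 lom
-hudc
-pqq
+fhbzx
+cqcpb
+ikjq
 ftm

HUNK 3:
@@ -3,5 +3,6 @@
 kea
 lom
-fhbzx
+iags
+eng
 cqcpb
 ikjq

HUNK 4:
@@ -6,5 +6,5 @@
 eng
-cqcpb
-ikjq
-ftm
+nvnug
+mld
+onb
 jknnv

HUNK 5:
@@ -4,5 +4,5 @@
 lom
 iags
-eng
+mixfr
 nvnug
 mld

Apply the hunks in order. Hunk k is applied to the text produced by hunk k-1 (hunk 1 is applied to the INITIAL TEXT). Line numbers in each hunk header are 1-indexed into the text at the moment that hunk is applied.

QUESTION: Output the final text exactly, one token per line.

Hunk 1: at line 5 remove [xkn] add [pqq,ftm] -> 8 lines: ypc cylq kea lom hudc pqq ftm jknnv
Hunk 2: at line 4 remove [hudc,pqq] add [fhbzx,cqcpb,ikjq] -> 9 lines: ypc cylq kea lom fhbzx cqcpb ikjq ftm jknnv
Hunk 3: at line 3 remove [fhbzx] add [iags,eng] -> 10 lines: ypc cylq kea lom iags eng cqcpb ikjq ftm jknnv
Hunk 4: at line 6 remove [cqcpb,ikjq,ftm] add [nvnug,mld,onb] -> 10 lines: ypc cylq kea lom iags eng nvnug mld onb jknnv
Hunk 5: at line 4 remove [eng] add [mixfr] -> 10 lines: ypc cylq kea lom iags mixfr nvnug mld onb jknnv

Answer: ypc
cylq
kea
lom
iags
mixfr
nvnug
mld
onb
jknnv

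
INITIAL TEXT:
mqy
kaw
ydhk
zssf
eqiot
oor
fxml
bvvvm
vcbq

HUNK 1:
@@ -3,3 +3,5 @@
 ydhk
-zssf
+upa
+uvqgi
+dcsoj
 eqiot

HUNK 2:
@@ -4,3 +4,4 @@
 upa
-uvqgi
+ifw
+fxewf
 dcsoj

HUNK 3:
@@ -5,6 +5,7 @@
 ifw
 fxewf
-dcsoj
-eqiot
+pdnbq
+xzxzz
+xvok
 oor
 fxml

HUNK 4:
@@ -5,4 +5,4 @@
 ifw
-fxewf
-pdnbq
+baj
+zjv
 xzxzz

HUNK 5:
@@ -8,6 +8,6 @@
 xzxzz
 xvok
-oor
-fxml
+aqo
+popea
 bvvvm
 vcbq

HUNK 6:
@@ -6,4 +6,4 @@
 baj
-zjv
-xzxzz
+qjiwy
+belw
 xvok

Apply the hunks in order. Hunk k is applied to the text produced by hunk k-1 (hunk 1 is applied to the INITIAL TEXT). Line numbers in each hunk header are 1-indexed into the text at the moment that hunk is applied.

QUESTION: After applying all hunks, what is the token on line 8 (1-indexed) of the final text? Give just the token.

Answer: belw

Derivation:
Hunk 1: at line 3 remove [zssf] add [upa,uvqgi,dcsoj] -> 11 lines: mqy kaw ydhk upa uvqgi dcsoj eqiot oor fxml bvvvm vcbq
Hunk 2: at line 4 remove [uvqgi] add [ifw,fxewf] -> 12 lines: mqy kaw ydhk upa ifw fxewf dcsoj eqiot oor fxml bvvvm vcbq
Hunk 3: at line 5 remove [dcsoj,eqiot] add [pdnbq,xzxzz,xvok] -> 13 lines: mqy kaw ydhk upa ifw fxewf pdnbq xzxzz xvok oor fxml bvvvm vcbq
Hunk 4: at line 5 remove [fxewf,pdnbq] add [baj,zjv] -> 13 lines: mqy kaw ydhk upa ifw baj zjv xzxzz xvok oor fxml bvvvm vcbq
Hunk 5: at line 8 remove [oor,fxml] add [aqo,popea] -> 13 lines: mqy kaw ydhk upa ifw baj zjv xzxzz xvok aqo popea bvvvm vcbq
Hunk 6: at line 6 remove [zjv,xzxzz] add [qjiwy,belw] -> 13 lines: mqy kaw ydhk upa ifw baj qjiwy belw xvok aqo popea bvvvm vcbq
Final line 8: belw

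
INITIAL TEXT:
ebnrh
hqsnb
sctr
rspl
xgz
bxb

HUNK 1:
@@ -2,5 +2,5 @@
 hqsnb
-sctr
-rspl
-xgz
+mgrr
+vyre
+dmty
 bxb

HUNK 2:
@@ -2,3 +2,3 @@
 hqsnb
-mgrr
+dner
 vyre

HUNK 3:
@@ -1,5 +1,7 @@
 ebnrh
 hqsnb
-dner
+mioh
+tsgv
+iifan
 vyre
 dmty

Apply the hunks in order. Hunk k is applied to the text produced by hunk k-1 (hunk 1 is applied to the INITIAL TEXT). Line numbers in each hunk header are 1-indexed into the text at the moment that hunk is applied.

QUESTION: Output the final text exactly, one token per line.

Hunk 1: at line 2 remove [sctr,rspl,xgz] add [mgrr,vyre,dmty] -> 6 lines: ebnrh hqsnb mgrr vyre dmty bxb
Hunk 2: at line 2 remove [mgrr] add [dner] -> 6 lines: ebnrh hqsnb dner vyre dmty bxb
Hunk 3: at line 1 remove [dner] add [mioh,tsgv,iifan] -> 8 lines: ebnrh hqsnb mioh tsgv iifan vyre dmty bxb

Answer: ebnrh
hqsnb
mioh
tsgv
iifan
vyre
dmty
bxb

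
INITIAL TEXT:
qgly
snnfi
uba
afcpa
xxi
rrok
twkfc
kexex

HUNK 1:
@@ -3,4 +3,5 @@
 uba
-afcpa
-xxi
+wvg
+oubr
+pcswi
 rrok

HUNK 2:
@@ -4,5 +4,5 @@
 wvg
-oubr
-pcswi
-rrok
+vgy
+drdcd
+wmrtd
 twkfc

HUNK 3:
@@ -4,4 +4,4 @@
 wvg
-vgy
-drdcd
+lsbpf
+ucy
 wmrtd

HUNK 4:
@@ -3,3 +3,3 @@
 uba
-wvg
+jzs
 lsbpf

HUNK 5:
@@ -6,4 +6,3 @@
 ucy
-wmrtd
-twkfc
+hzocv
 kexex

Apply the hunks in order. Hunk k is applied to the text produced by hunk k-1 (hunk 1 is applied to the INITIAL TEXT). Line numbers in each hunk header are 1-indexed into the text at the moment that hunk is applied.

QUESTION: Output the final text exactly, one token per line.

Answer: qgly
snnfi
uba
jzs
lsbpf
ucy
hzocv
kexex

Derivation:
Hunk 1: at line 3 remove [afcpa,xxi] add [wvg,oubr,pcswi] -> 9 lines: qgly snnfi uba wvg oubr pcswi rrok twkfc kexex
Hunk 2: at line 4 remove [oubr,pcswi,rrok] add [vgy,drdcd,wmrtd] -> 9 lines: qgly snnfi uba wvg vgy drdcd wmrtd twkfc kexex
Hunk 3: at line 4 remove [vgy,drdcd] add [lsbpf,ucy] -> 9 lines: qgly snnfi uba wvg lsbpf ucy wmrtd twkfc kexex
Hunk 4: at line 3 remove [wvg] add [jzs] -> 9 lines: qgly snnfi uba jzs lsbpf ucy wmrtd twkfc kexex
Hunk 5: at line 6 remove [wmrtd,twkfc] add [hzocv] -> 8 lines: qgly snnfi uba jzs lsbpf ucy hzocv kexex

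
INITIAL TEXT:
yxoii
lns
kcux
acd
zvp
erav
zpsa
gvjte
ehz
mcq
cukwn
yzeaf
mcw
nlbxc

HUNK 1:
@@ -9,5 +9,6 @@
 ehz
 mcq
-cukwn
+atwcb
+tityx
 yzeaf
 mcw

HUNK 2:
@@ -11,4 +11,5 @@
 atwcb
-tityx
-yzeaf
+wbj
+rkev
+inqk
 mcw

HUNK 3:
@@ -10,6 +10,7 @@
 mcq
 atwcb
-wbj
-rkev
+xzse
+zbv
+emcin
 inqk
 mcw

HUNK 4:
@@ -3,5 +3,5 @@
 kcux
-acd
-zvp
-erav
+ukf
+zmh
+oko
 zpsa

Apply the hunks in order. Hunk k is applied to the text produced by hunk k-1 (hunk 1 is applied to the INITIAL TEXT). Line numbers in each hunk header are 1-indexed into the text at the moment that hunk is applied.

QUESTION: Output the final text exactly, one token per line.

Hunk 1: at line 9 remove [cukwn] add [atwcb,tityx] -> 15 lines: yxoii lns kcux acd zvp erav zpsa gvjte ehz mcq atwcb tityx yzeaf mcw nlbxc
Hunk 2: at line 11 remove [tityx,yzeaf] add [wbj,rkev,inqk] -> 16 lines: yxoii lns kcux acd zvp erav zpsa gvjte ehz mcq atwcb wbj rkev inqk mcw nlbxc
Hunk 3: at line 10 remove [wbj,rkev] add [xzse,zbv,emcin] -> 17 lines: yxoii lns kcux acd zvp erav zpsa gvjte ehz mcq atwcb xzse zbv emcin inqk mcw nlbxc
Hunk 4: at line 3 remove [acd,zvp,erav] add [ukf,zmh,oko] -> 17 lines: yxoii lns kcux ukf zmh oko zpsa gvjte ehz mcq atwcb xzse zbv emcin inqk mcw nlbxc

Answer: yxoii
lns
kcux
ukf
zmh
oko
zpsa
gvjte
ehz
mcq
atwcb
xzse
zbv
emcin
inqk
mcw
nlbxc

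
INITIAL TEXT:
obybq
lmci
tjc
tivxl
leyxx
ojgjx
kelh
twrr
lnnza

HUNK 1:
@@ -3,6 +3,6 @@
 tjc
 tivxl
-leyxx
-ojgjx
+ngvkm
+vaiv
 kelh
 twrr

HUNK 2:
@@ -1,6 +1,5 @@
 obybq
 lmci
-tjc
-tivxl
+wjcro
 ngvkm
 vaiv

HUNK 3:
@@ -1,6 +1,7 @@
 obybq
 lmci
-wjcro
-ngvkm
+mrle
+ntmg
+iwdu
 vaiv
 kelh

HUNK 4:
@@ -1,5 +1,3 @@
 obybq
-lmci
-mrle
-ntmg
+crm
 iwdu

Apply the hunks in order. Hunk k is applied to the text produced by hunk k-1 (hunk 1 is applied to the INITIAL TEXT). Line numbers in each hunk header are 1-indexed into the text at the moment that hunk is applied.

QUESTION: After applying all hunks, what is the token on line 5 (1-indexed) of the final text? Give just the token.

Hunk 1: at line 3 remove [leyxx,ojgjx] add [ngvkm,vaiv] -> 9 lines: obybq lmci tjc tivxl ngvkm vaiv kelh twrr lnnza
Hunk 2: at line 1 remove [tjc,tivxl] add [wjcro] -> 8 lines: obybq lmci wjcro ngvkm vaiv kelh twrr lnnza
Hunk 3: at line 1 remove [wjcro,ngvkm] add [mrle,ntmg,iwdu] -> 9 lines: obybq lmci mrle ntmg iwdu vaiv kelh twrr lnnza
Hunk 4: at line 1 remove [lmci,mrle,ntmg] add [crm] -> 7 lines: obybq crm iwdu vaiv kelh twrr lnnza
Final line 5: kelh

Answer: kelh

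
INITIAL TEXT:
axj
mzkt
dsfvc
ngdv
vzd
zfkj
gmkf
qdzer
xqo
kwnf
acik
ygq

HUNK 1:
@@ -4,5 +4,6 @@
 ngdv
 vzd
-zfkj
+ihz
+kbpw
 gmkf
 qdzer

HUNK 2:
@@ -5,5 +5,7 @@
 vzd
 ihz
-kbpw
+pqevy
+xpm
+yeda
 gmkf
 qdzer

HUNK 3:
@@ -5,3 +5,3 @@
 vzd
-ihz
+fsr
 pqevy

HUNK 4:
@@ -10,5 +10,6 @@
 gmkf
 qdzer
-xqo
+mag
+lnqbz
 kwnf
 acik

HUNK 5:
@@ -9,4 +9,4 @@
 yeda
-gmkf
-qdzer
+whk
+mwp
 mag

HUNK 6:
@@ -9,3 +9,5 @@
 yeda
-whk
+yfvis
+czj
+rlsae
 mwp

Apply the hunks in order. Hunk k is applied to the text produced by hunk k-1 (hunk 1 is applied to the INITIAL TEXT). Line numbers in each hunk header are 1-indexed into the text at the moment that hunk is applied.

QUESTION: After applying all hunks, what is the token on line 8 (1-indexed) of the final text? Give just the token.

Hunk 1: at line 4 remove [zfkj] add [ihz,kbpw] -> 13 lines: axj mzkt dsfvc ngdv vzd ihz kbpw gmkf qdzer xqo kwnf acik ygq
Hunk 2: at line 5 remove [kbpw] add [pqevy,xpm,yeda] -> 15 lines: axj mzkt dsfvc ngdv vzd ihz pqevy xpm yeda gmkf qdzer xqo kwnf acik ygq
Hunk 3: at line 5 remove [ihz] add [fsr] -> 15 lines: axj mzkt dsfvc ngdv vzd fsr pqevy xpm yeda gmkf qdzer xqo kwnf acik ygq
Hunk 4: at line 10 remove [xqo] add [mag,lnqbz] -> 16 lines: axj mzkt dsfvc ngdv vzd fsr pqevy xpm yeda gmkf qdzer mag lnqbz kwnf acik ygq
Hunk 5: at line 9 remove [gmkf,qdzer] add [whk,mwp] -> 16 lines: axj mzkt dsfvc ngdv vzd fsr pqevy xpm yeda whk mwp mag lnqbz kwnf acik ygq
Hunk 6: at line 9 remove [whk] add [yfvis,czj,rlsae] -> 18 lines: axj mzkt dsfvc ngdv vzd fsr pqevy xpm yeda yfvis czj rlsae mwp mag lnqbz kwnf acik ygq
Final line 8: xpm

Answer: xpm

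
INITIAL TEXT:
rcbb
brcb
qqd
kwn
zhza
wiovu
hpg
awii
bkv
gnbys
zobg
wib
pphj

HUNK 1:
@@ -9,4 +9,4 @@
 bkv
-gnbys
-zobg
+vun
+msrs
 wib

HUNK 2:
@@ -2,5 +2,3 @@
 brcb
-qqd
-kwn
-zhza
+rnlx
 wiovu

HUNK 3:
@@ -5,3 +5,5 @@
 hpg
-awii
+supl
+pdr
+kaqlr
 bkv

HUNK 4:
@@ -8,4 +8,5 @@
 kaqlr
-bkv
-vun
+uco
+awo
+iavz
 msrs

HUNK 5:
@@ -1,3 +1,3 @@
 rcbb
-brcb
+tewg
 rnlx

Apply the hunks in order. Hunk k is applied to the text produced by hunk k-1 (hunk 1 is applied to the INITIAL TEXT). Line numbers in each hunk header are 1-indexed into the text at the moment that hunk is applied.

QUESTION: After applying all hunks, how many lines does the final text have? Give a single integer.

Hunk 1: at line 9 remove [gnbys,zobg] add [vun,msrs] -> 13 lines: rcbb brcb qqd kwn zhza wiovu hpg awii bkv vun msrs wib pphj
Hunk 2: at line 2 remove [qqd,kwn,zhza] add [rnlx] -> 11 lines: rcbb brcb rnlx wiovu hpg awii bkv vun msrs wib pphj
Hunk 3: at line 5 remove [awii] add [supl,pdr,kaqlr] -> 13 lines: rcbb brcb rnlx wiovu hpg supl pdr kaqlr bkv vun msrs wib pphj
Hunk 4: at line 8 remove [bkv,vun] add [uco,awo,iavz] -> 14 lines: rcbb brcb rnlx wiovu hpg supl pdr kaqlr uco awo iavz msrs wib pphj
Hunk 5: at line 1 remove [brcb] add [tewg] -> 14 lines: rcbb tewg rnlx wiovu hpg supl pdr kaqlr uco awo iavz msrs wib pphj
Final line count: 14

Answer: 14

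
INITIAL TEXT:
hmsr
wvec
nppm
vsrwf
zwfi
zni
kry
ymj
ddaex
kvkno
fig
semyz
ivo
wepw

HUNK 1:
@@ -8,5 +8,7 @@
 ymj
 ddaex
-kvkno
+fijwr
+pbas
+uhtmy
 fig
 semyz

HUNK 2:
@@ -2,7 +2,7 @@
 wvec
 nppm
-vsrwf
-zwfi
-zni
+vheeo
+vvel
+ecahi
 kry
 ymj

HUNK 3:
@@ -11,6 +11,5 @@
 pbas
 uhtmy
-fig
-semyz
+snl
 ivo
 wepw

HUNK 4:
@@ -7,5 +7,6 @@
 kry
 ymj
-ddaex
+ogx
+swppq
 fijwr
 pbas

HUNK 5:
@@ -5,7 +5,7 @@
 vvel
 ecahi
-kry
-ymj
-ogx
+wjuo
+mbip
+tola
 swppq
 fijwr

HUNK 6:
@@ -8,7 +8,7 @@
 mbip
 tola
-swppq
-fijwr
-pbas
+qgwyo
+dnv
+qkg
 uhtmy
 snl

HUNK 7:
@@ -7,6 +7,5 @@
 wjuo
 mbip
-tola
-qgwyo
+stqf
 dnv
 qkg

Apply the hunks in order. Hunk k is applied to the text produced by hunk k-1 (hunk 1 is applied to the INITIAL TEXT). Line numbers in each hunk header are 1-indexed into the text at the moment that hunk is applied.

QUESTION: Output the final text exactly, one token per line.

Hunk 1: at line 8 remove [kvkno] add [fijwr,pbas,uhtmy] -> 16 lines: hmsr wvec nppm vsrwf zwfi zni kry ymj ddaex fijwr pbas uhtmy fig semyz ivo wepw
Hunk 2: at line 2 remove [vsrwf,zwfi,zni] add [vheeo,vvel,ecahi] -> 16 lines: hmsr wvec nppm vheeo vvel ecahi kry ymj ddaex fijwr pbas uhtmy fig semyz ivo wepw
Hunk 3: at line 11 remove [fig,semyz] add [snl] -> 15 lines: hmsr wvec nppm vheeo vvel ecahi kry ymj ddaex fijwr pbas uhtmy snl ivo wepw
Hunk 4: at line 7 remove [ddaex] add [ogx,swppq] -> 16 lines: hmsr wvec nppm vheeo vvel ecahi kry ymj ogx swppq fijwr pbas uhtmy snl ivo wepw
Hunk 5: at line 5 remove [kry,ymj,ogx] add [wjuo,mbip,tola] -> 16 lines: hmsr wvec nppm vheeo vvel ecahi wjuo mbip tola swppq fijwr pbas uhtmy snl ivo wepw
Hunk 6: at line 8 remove [swppq,fijwr,pbas] add [qgwyo,dnv,qkg] -> 16 lines: hmsr wvec nppm vheeo vvel ecahi wjuo mbip tola qgwyo dnv qkg uhtmy snl ivo wepw
Hunk 7: at line 7 remove [tola,qgwyo] add [stqf] -> 15 lines: hmsr wvec nppm vheeo vvel ecahi wjuo mbip stqf dnv qkg uhtmy snl ivo wepw

Answer: hmsr
wvec
nppm
vheeo
vvel
ecahi
wjuo
mbip
stqf
dnv
qkg
uhtmy
snl
ivo
wepw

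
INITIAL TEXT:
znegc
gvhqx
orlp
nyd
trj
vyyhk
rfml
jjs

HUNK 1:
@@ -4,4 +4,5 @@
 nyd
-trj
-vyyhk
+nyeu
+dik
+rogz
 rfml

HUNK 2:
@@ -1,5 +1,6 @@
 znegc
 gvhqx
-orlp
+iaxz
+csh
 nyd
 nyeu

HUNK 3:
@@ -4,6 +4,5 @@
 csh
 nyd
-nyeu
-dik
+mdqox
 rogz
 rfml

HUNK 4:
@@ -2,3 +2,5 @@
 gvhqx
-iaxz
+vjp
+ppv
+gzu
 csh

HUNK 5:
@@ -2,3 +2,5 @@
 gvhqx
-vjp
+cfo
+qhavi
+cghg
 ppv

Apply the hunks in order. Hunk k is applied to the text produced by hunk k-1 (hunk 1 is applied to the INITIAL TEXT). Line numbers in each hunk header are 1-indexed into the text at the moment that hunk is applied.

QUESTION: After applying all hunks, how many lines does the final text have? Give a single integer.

Hunk 1: at line 4 remove [trj,vyyhk] add [nyeu,dik,rogz] -> 9 lines: znegc gvhqx orlp nyd nyeu dik rogz rfml jjs
Hunk 2: at line 1 remove [orlp] add [iaxz,csh] -> 10 lines: znegc gvhqx iaxz csh nyd nyeu dik rogz rfml jjs
Hunk 3: at line 4 remove [nyeu,dik] add [mdqox] -> 9 lines: znegc gvhqx iaxz csh nyd mdqox rogz rfml jjs
Hunk 4: at line 2 remove [iaxz] add [vjp,ppv,gzu] -> 11 lines: znegc gvhqx vjp ppv gzu csh nyd mdqox rogz rfml jjs
Hunk 5: at line 2 remove [vjp] add [cfo,qhavi,cghg] -> 13 lines: znegc gvhqx cfo qhavi cghg ppv gzu csh nyd mdqox rogz rfml jjs
Final line count: 13

Answer: 13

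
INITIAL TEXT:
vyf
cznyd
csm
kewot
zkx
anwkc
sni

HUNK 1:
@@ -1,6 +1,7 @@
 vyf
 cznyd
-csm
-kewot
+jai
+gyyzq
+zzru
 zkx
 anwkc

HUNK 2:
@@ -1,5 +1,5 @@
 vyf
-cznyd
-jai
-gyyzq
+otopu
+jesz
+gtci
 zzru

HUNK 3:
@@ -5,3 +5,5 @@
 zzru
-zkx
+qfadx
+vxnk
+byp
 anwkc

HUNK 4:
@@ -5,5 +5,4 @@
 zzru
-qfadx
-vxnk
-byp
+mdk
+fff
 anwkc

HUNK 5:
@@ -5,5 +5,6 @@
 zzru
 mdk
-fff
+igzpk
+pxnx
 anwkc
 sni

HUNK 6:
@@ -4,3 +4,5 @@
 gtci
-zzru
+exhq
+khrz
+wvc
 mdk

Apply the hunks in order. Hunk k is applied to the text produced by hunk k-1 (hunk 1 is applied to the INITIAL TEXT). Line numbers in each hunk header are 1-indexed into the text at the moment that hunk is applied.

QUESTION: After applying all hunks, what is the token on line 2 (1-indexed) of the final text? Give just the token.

Hunk 1: at line 1 remove [csm,kewot] add [jai,gyyzq,zzru] -> 8 lines: vyf cznyd jai gyyzq zzru zkx anwkc sni
Hunk 2: at line 1 remove [cznyd,jai,gyyzq] add [otopu,jesz,gtci] -> 8 lines: vyf otopu jesz gtci zzru zkx anwkc sni
Hunk 3: at line 5 remove [zkx] add [qfadx,vxnk,byp] -> 10 lines: vyf otopu jesz gtci zzru qfadx vxnk byp anwkc sni
Hunk 4: at line 5 remove [qfadx,vxnk,byp] add [mdk,fff] -> 9 lines: vyf otopu jesz gtci zzru mdk fff anwkc sni
Hunk 5: at line 5 remove [fff] add [igzpk,pxnx] -> 10 lines: vyf otopu jesz gtci zzru mdk igzpk pxnx anwkc sni
Hunk 6: at line 4 remove [zzru] add [exhq,khrz,wvc] -> 12 lines: vyf otopu jesz gtci exhq khrz wvc mdk igzpk pxnx anwkc sni
Final line 2: otopu

Answer: otopu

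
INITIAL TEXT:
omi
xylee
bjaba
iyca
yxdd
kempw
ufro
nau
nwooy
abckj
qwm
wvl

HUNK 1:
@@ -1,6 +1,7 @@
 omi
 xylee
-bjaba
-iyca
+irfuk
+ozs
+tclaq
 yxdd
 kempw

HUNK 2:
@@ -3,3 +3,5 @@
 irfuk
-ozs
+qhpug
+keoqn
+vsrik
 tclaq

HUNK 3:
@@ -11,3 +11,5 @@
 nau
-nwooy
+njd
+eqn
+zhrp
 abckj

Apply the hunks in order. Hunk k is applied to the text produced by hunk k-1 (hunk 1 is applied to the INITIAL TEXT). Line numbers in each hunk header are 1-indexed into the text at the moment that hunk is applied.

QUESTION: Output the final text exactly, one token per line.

Answer: omi
xylee
irfuk
qhpug
keoqn
vsrik
tclaq
yxdd
kempw
ufro
nau
njd
eqn
zhrp
abckj
qwm
wvl

Derivation:
Hunk 1: at line 1 remove [bjaba,iyca] add [irfuk,ozs,tclaq] -> 13 lines: omi xylee irfuk ozs tclaq yxdd kempw ufro nau nwooy abckj qwm wvl
Hunk 2: at line 3 remove [ozs] add [qhpug,keoqn,vsrik] -> 15 lines: omi xylee irfuk qhpug keoqn vsrik tclaq yxdd kempw ufro nau nwooy abckj qwm wvl
Hunk 3: at line 11 remove [nwooy] add [njd,eqn,zhrp] -> 17 lines: omi xylee irfuk qhpug keoqn vsrik tclaq yxdd kempw ufro nau njd eqn zhrp abckj qwm wvl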